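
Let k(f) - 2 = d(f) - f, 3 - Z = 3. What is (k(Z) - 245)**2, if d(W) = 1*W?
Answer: 59049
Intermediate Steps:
d(W) = W
Z = 0 (Z = 3 - 1*3 = 3 - 3 = 0)
k(f) = 2 (k(f) = 2 + (f - f) = 2 + 0 = 2)
(k(Z) - 245)**2 = (2 - 245)**2 = (-243)**2 = 59049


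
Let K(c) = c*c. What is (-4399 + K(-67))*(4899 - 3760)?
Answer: 102510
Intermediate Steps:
K(c) = c²
(-4399 + K(-67))*(4899 - 3760) = (-4399 + (-67)²)*(4899 - 3760) = (-4399 + 4489)*1139 = 90*1139 = 102510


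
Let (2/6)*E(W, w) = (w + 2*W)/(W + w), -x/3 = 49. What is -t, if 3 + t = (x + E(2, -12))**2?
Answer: -522654/25 ≈ -20906.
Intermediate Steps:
x = -147 (x = -3*49 = -147)
E(W, w) = 3*(w + 2*W)/(W + w) (E(W, w) = 3*((w + 2*W)/(W + w)) = 3*(w + 2*W)/(W + w))
t = 522654/25 (t = -3 + (-147 + 3*(-12 + 2*2)/(2 - 12))**2 = -3 + (-147 + 3*(-12 + 4)/(-10))**2 = -3 + (-147 + 3*(-1/10)*(-8))**2 = -3 + (-147 + 12/5)**2 = -3 + (-723/5)**2 = -3 + 522729/25 = 522654/25 ≈ 20906.)
-t = -1*522654/25 = -522654/25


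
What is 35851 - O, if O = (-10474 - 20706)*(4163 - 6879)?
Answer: -84649029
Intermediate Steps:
O = 84684880 (O = -31180*(-2716) = 84684880)
35851 - O = 35851 - 1*84684880 = 35851 - 84684880 = -84649029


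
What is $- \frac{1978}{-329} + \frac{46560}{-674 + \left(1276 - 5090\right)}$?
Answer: $- \frac{268374}{61523} \approx -4.3622$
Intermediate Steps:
$- \frac{1978}{-329} + \frac{46560}{-674 + \left(1276 - 5090\right)} = \left(-1978\right) \left(- \frac{1}{329}\right) + \frac{46560}{-674 + \left(1276 - 5090\right)} = \frac{1978}{329} + \frac{46560}{-674 - 3814} = \frac{1978}{329} + \frac{46560}{-4488} = \frac{1978}{329} + 46560 \left(- \frac{1}{4488}\right) = \frac{1978}{329} - \frac{1940}{187} = - \frac{268374}{61523}$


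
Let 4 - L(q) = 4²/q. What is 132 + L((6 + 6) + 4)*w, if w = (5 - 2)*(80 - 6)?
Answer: 798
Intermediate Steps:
L(q) = 4 - 16/q (L(q) = 4 - 4²/q = 4 - 16/q)
w = 222 (w = 3*74 = 222)
132 + L((6 + 6) + 4)*w = 132 + (4 - 16/((6 + 6) + 4))*222 = 132 + (4 - 16/(12 + 4))*222 = 132 + (4 - 16/16)*222 = 132 + (4 - 16*1/16)*222 = 132 + (4 - 1)*222 = 132 + 3*222 = 132 + 666 = 798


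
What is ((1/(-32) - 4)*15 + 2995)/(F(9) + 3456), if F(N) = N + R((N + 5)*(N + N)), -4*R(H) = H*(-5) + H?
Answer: 13415/16992 ≈ 0.78949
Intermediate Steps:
R(H) = H (R(H) = -(H*(-5) + H)/4 = -(-5*H + H)/4 = -(-1)*H = H)
F(N) = N + 2*N*(5 + N) (F(N) = N + (N + 5)*(N + N) = N + (5 + N)*(2*N) = N + 2*N*(5 + N))
((1/(-32) - 4)*15 + 2995)/(F(9) + 3456) = ((1/(-32) - 4)*15 + 2995)/(9*(11 + 2*9) + 3456) = ((-1/32 - 4)*15 + 2995)/(9*(11 + 18) + 3456) = (-129/32*15 + 2995)/(9*29 + 3456) = (-1935/32 + 2995)/(261 + 3456) = (93905/32)/3717 = (93905/32)*(1/3717) = 13415/16992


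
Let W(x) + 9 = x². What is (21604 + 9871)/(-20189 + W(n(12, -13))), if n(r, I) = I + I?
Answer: -31475/19522 ≈ -1.6123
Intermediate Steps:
n(r, I) = 2*I
W(x) = -9 + x²
(21604 + 9871)/(-20189 + W(n(12, -13))) = (21604 + 9871)/(-20189 + (-9 + (2*(-13))²)) = 31475/(-20189 + (-9 + (-26)²)) = 31475/(-20189 + (-9 + 676)) = 31475/(-20189 + 667) = 31475/(-19522) = 31475*(-1/19522) = -31475/19522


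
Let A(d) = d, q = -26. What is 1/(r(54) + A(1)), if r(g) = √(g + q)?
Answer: -1/27 + 2*√7/27 ≈ 0.15894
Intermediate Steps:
r(g) = √(-26 + g) (r(g) = √(g - 26) = √(-26 + g))
1/(r(54) + A(1)) = 1/(√(-26 + 54) + 1) = 1/(√28 + 1) = 1/(2*√7 + 1) = 1/(1 + 2*√7)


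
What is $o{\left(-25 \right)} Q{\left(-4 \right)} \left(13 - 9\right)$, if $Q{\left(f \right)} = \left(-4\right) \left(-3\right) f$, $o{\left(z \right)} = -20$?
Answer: $3840$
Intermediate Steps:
$Q{\left(f \right)} = 12 f$
$o{\left(-25 \right)} Q{\left(-4 \right)} \left(13 - 9\right) = - 20 \cdot 12 \left(-4\right) \left(13 - 9\right) = - 20 \left(\left(-48\right) 4\right) = \left(-20\right) \left(-192\right) = 3840$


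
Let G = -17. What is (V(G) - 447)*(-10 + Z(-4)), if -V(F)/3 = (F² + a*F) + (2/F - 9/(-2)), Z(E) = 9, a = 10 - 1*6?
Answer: 38187/34 ≈ 1123.1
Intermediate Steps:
a = 4 (a = 10 - 6 = 4)
V(F) = -27/2 - 12*F - 6/F - 3*F² (V(F) = -3*((F² + 4*F) + (2/F - 9/(-2))) = -3*((F² + 4*F) + (2/F - 9*(-½))) = -3*((F² + 4*F) + (2/F + 9/2)) = -3*((F² + 4*F) + (9/2 + 2/F)) = -3*(9/2 + F² + 2/F + 4*F) = -27/2 - 12*F - 6/F - 3*F²)
(V(G) - 447)*(-10 + Z(-4)) = ((-27/2 - 12*(-17) - 6/(-17) - 3*(-17)²) - 447)*(-10 + 9) = ((-27/2 + 204 - 6*(-1/17) - 3*289) - 447)*(-1) = ((-27/2 + 204 + 6/17 - 867) - 447)*(-1) = (-22989/34 - 447)*(-1) = -38187/34*(-1) = 38187/34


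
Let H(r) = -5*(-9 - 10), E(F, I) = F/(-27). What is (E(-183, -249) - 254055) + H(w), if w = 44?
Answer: -2285579/9 ≈ -2.5395e+5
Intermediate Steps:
E(F, I) = -F/27 (E(F, I) = F*(-1/27) = -F/27)
H(r) = 95 (H(r) = -5*(-19) = 95)
(E(-183, -249) - 254055) + H(w) = (-1/27*(-183) - 254055) + 95 = (61/9 - 254055) + 95 = -2286434/9 + 95 = -2285579/9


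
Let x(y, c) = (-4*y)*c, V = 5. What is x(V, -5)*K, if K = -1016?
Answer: -101600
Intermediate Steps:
x(y, c) = -4*c*y
x(V, -5)*K = -4*(-5)*5*(-1016) = 100*(-1016) = -101600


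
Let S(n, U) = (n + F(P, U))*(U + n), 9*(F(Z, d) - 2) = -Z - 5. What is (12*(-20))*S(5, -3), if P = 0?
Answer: -9280/3 ≈ -3093.3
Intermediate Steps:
F(Z, d) = 13/9 - Z/9 (F(Z, d) = 2 + (-Z - 5)/9 = 2 + (-5 - Z)/9 = 2 + (-5/9 - Z/9) = 13/9 - Z/9)
S(n, U) = (13/9 + n)*(U + n) (S(n, U) = (n + (13/9 - ⅑*0))*(U + n) = (n + (13/9 + 0))*(U + n) = (n + 13/9)*(U + n) = (13/9 + n)*(U + n))
(12*(-20))*S(5, -3) = (12*(-20))*(5² + (13/9)*(-3) + (13/9)*5 - 3*5) = -240*(25 - 13/3 + 65/9 - 15) = -240*116/9 = -9280/3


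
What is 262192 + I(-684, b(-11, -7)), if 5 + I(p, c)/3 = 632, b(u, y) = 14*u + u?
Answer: 264073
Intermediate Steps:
b(u, y) = 15*u
I(p, c) = 1881 (I(p, c) = -15 + 3*632 = -15 + 1896 = 1881)
262192 + I(-684, b(-11, -7)) = 262192 + 1881 = 264073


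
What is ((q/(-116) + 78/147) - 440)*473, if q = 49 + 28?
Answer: -1183312141/5684 ≈ -2.0818e+5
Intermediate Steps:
q = 77
((q/(-116) + 78/147) - 440)*473 = ((77/(-116) + 78/147) - 440)*473 = ((77*(-1/116) + 78*(1/147)) - 440)*473 = ((-77/116 + 26/49) - 440)*473 = (-757/5684 - 440)*473 = -2501717/5684*473 = -1183312141/5684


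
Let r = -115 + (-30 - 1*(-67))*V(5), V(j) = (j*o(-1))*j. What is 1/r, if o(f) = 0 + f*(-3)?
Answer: 1/2660 ≈ 0.00037594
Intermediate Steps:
o(f) = -3*f (o(f) = 0 - 3*f = -3*f)
V(j) = 3*j**2 (V(j) = (j*(-3*(-1)))*j = (j*3)*j = (3*j)*j = 3*j**2)
r = 2660 (r = -115 + (-30 - 1*(-67))*(3*5**2) = -115 + (-30 + 67)*(3*25) = -115 + 37*75 = -115 + 2775 = 2660)
1/r = 1/2660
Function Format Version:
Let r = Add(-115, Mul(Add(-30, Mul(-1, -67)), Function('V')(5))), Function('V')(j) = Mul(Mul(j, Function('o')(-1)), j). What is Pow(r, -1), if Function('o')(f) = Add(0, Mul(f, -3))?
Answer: Rational(1, 2660) ≈ 0.00037594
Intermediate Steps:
Function('o')(f) = Mul(-3, f) (Function('o')(f) = Add(0, Mul(-3, f)) = Mul(-3, f))
Function('V')(j) = Mul(3, Pow(j, 2)) (Function('V')(j) = Mul(Mul(j, Mul(-3, -1)), j) = Mul(Mul(j, 3), j) = Mul(Mul(3, j), j) = Mul(3, Pow(j, 2)))
r = 2660 (r = Add(-115, Mul(Add(-30, Mul(-1, -67)), Mul(3, Pow(5, 2)))) = Add(-115, Mul(Add(-30, 67), Mul(3, 25))) = Add(-115, Mul(37, 75)) = Add(-115, 2775) = 2660)
Pow(r, -1) = Pow(2660, -1) = Rational(1, 2660)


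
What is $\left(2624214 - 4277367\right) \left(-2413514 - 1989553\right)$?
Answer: $7278943420251$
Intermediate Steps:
$\left(2624214 - 4277367\right) \left(-2413514 - 1989553\right) = \left(-1653153\right) \left(-4403067\right) = 7278943420251$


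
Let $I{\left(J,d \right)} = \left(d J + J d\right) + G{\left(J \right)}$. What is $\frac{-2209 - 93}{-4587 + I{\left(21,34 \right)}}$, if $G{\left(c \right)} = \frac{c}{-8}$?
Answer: $\frac{18416}{25293} \approx 0.72811$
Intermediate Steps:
$G{\left(c \right)} = - \frac{c}{8}$ ($G{\left(c \right)} = c \left(- \frac{1}{8}\right) = - \frac{c}{8}$)
$I{\left(J,d \right)} = - \frac{J}{8} + 2 J d$ ($I{\left(J,d \right)} = \left(d J + J d\right) - \frac{J}{8} = \left(J d + J d\right) - \frac{J}{8} = 2 J d - \frac{J}{8} = - \frac{J}{8} + 2 J d$)
$\frac{-2209 - 93}{-4587 + I{\left(21,34 \right)}} = \frac{-2209 - 93}{-4587 + \frac{1}{8} \cdot 21 \left(-1 + 16 \cdot 34\right)} = - \frac{2302}{-4587 + \frac{1}{8} \cdot 21 \left(-1 + 544\right)} = - \frac{2302}{-4587 + \frac{1}{8} \cdot 21 \cdot 543} = - \frac{2302}{-4587 + \frac{11403}{8}} = - \frac{2302}{- \frac{25293}{8}} = \left(-2302\right) \left(- \frac{8}{25293}\right) = \frac{18416}{25293}$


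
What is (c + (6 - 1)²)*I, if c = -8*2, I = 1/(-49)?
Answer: -9/49 ≈ -0.18367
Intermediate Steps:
I = -1/49 ≈ -0.020408
c = -16
(c + (6 - 1)²)*I = (-16 + (6 - 1)²)*(-1/49) = (-16 + 5²)*(-1/49) = (-16 + 25)*(-1/49) = 9*(-1/49) = -9/49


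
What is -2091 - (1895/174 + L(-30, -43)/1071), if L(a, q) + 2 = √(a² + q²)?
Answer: -130565137/62118 - √2749/1071 ≈ -2101.9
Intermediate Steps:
L(a, q) = -2 + √(a² + q²)
-2091 - (1895/174 + L(-30, -43)/1071) = -2091 - (1895/174 + (-2 + √((-30)² + (-43)²))/1071) = -2091 - (1895*(1/174) + (-2 + √(900 + 1849))*(1/1071)) = -2091 - (1895/174 + (-2 + √2749)*(1/1071)) = -2091 - (1895/174 + (-2/1071 + √2749/1071)) = -2091 - (676399/62118 + √2749/1071) = -2091 + (-676399/62118 - √2749/1071) = -130565137/62118 - √2749/1071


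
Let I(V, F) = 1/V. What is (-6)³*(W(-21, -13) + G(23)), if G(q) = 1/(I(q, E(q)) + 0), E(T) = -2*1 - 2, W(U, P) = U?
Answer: -432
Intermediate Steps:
E(T) = -4 (E(T) = -2 - 2 = -4)
G(q) = q (G(q) = 1/(1/q + 0) = 1/(1/q) = q)
(-6)³*(W(-21, -13) + G(23)) = (-6)³*(-21 + 23) = -216*2 = -432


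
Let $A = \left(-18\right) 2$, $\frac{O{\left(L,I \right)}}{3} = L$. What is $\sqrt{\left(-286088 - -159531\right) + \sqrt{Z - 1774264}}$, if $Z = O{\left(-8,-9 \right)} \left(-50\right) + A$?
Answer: $\sqrt{-126557 + 10 i \sqrt{17731}} \approx 1.871 + 355.75 i$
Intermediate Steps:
$O{\left(L,I \right)} = 3 L$
$A = -36$
$Z = 1164$ ($Z = 3 \left(-8\right) \left(-50\right) - 36 = \left(-24\right) \left(-50\right) - 36 = 1200 - 36 = 1164$)
$\sqrt{\left(-286088 - -159531\right) + \sqrt{Z - 1774264}} = \sqrt{\left(-286088 - -159531\right) + \sqrt{1164 - 1774264}} = \sqrt{\left(-286088 + 159531\right) + \sqrt{-1773100}} = \sqrt{-126557 + 10 i \sqrt{17731}}$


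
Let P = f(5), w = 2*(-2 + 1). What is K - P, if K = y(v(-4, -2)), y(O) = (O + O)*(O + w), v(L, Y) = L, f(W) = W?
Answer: 43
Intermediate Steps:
w = -2 (w = 2*(-1) = -2)
P = 5
y(O) = 2*O*(-2 + O) (y(O) = (O + O)*(O - 2) = (2*O)*(-2 + O) = 2*O*(-2 + O))
K = 48 (K = 2*(-4)*(-2 - 4) = 2*(-4)*(-6) = 48)
K - P = 48 - 1*5 = 48 - 5 = 43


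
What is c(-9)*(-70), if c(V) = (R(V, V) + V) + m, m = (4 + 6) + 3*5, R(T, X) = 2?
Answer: -1260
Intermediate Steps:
m = 25 (m = 10 + 15 = 25)
c(V) = 27 + V (c(V) = (2 + V) + 25 = 27 + V)
c(-9)*(-70) = (27 - 9)*(-70) = 18*(-70) = -1260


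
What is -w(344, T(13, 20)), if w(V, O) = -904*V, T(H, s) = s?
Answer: 310976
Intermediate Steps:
-w(344, T(13, 20)) = -(-904)*344 = -1*(-310976) = 310976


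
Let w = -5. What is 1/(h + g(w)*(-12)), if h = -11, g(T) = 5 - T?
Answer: -1/131 ≈ -0.0076336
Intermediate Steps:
1/(h + g(w)*(-12)) = 1/(-11 + (5 - 1*(-5))*(-12)) = 1/(-11 + (5 + 5)*(-12)) = 1/(-11 + 10*(-12)) = 1/(-11 - 120) = 1/(-131) = -1/131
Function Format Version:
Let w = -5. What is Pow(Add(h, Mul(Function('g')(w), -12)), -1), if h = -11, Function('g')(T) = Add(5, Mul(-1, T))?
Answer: Rational(-1, 131) ≈ -0.0076336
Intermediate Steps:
Pow(Add(h, Mul(Function('g')(w), -12)), -1) = Pow(Add(-11, Mul(Add(5, Mul(-1, -5)), -12)), -1) = Pow(Add(-11, Mul(Add(5, 5), -12)), -1) = Pow(Add(-11, Mul(10, -12)), -1) = Pow(Add(-11, -120), -1) = Pow(-131, -1) = Rational(-1, 131)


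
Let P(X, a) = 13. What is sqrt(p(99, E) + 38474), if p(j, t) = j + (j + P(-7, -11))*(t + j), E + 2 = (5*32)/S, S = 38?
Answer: sqrt(18016997)/19 ≈ 223.40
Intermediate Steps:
E = 42/19 (E = -2 + (5*32)/38 = -2 + 160*(1/38) = -2 + 80/19 = 42/19 ≈ 2.2105)
p(j, t) = j + (13 + j)*(j + t) (p(j, t) = j + (j + 13)*(t + j) = j + (13 + j)*(j + t))
sqrt(p(99, E) + 38474) = sqrt((99**2 + 13*(42/19) + 14*99 + 99*(42/19)) + 38474) = sqrt((9801 + 546/19 + 1386 + 4158/19) + 38474) = sqrt(217257/19 + 38474) = sqrt(948263/19) = sqrt(18016997)/19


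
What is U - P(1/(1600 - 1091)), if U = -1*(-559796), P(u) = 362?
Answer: 559434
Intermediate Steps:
U = 559796
U - P(1/(1600 - 1091)) = 559796 - 1*362 = 559796 - 362 = 559434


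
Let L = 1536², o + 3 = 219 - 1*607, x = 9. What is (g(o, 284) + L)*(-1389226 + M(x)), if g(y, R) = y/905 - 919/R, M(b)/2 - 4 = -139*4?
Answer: -84307569525559973/25702 ≈ -3.2802e+12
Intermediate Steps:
M(b) = -1104 (M(b) = 8 + 2*(-139*4) = 8 + 2*(-556) = 8 - 1112 = -1104)
o = -391 (o = -3 + (219 - 1*607) = -3 + (219 - 607) = -3 - 388 = -391)
g(y, R) = -919/R + y/905 (g(y, R) = y*(1/905) - 919/R = y/905 - 919/R = -919/R + y/905)
L = 2359296
(g(o, 284) + L)*(-1389226 + M(x)) = ((-919/284 + (1/905)*(-391)) + 2359296)*(-1389226 - 1104) = ((-919*1/284 - 391/905) + 2359296)*(-1390330) = ((-919/284 - 391/905) + 2359296)*(-1390330) = (-942739/257020 + 2359296)*(-1390330) = (606385315181/257020)*(-1390330) = -84307569525559973/25702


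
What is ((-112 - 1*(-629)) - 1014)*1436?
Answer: -713692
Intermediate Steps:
((-112 - 1*(-629)) - 1014)*1436 = ((-112 + 629) - 1014)*1436 = (517 - 1014)*1436 = -497*1436 = -713692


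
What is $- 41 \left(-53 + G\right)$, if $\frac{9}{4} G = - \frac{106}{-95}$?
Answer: $\frac{1840531}{855} \approx 2152.7$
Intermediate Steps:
$G = \frac{424}{855}$ ($G = \frac{4 \left(- \frac{106}{-95}\right)}{9} = \frac{4 \left(\left(-106\right) \left(- \frac{1}{95}\right)\right)}{9} = \frac{4}{9} \cdot \frac{106}{95} = \frac{424}{855} \approx 0.49591$)
$- 41 \left(-53 + G\right) = - 41 \left(-53 + \frac{424}{855}\right) = \left(-41\right) \left(- \frac{44891}{855}\right) = \frac{1840531}{855}$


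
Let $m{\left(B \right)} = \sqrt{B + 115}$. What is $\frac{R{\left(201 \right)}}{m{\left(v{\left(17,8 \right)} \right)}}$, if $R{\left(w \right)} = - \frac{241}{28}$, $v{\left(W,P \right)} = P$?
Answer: $- \frac{241 \sqrt{123}}{3444} \approx -0.77608$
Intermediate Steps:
$R{\left(w \right)} = - \frac{241}{28}$ ($R{\left(w \right)} = \left(-241\right) \frac{1}{28} = - \frac{241}{28}$)
$m{\left(B \right)} = \sqrt{115 + B}$
$\frac{R{\left(201 \right)}}{m{\left(v{\left(17,8 \right)} \right)}} = - \frac{241}{28 \sqrt{115 + 8}} = - \frac{241}{28 \sqrt{123}} = - \frac{241 \frac{\sqrt{123}}{123}}{28} = - \frac{241 \sqrt{123}}{3444}$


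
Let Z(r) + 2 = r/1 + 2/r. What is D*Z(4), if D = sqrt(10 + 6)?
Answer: 10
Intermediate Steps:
Z(r) = -2 + r + 2/r (Z(r) = -2 + (r/1 + 2/r) = -2 + (r*1 + 2/r) = -2 + (r + 2/r) = -2 + r + 2/r)
D = 4 (D = sqrt(16) = 4)
D*Z(4) = 4*(-2 + 4 + 2/4) = 4*(-2 + 4 + 2*(1/4)) = 4*(-2 + 4 + 1/2) = 4*(5/2) = 10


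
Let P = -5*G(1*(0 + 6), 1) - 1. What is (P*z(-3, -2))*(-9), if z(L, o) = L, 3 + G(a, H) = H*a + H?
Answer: -567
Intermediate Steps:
G(a, H) = -3 + H + H*a (G(a, H) = -3 + (H*a + H) = -3 + (H + H*a) = -3 + H + H*a)
P = -21 (P = -5*(-3 + 1 + 1*(1*(0 + 6))) - 1 = -5*(-3 + 1 + 1*(1*6)) - 1 = -5*(-3 + 1 + 1*6) - 1 = -5*(-3 + 1 + 6) - 1 = -5*4 - 1 = -20 - 1 = -21)
(P*z(-3, -2))*(-9) = -21*(-3)*(-9) = 63*(-9) = -567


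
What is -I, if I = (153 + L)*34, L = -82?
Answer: -2414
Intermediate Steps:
I = 2414 (I = (153 - 82)*34 = 71*34 = 2414)
-I = -1*2414 = -2414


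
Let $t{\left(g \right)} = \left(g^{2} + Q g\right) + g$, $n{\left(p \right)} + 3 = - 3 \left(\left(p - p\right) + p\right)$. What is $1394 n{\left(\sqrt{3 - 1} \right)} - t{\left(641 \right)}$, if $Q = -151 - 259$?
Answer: $-152894 - 4182 \sqrt{2} \approx -1.5881 \cdot 10^{5}$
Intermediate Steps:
$n{\left(p \right)} = -3 - 3 p$ ($n{\left(p \right)} = -3 - 3 \left(\left(p - p\right) + p\right) = -3 - 3 \left(0 + p\right) = -3 - 3 p$)
$Q = -410$ ($Q = -151 - 259 = -410$)
$t{\left(g \right)} = g^{2} - 409 g$ ($t{\left(g \right)} = \left(g^{2} - 410 g\right) + g = g^{2} - 409 g$)
$1394 n{\left(\sqrt{3 - 1} \right)} - t{\left(641 \right)} = 1394 \left(-3 - 3 \sqrt{3 - 1}\right) - 641 \left(-409 + 641\right) = 1394 \left(-3 - 3 \sqrt{2}\right) - 641 \cdot 232 = \left(-4182 - 4182 \sqrt{2}\right) - 148712 = -152894 - 4182 \sqrt{2}$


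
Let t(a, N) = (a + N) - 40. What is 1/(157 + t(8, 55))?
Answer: 1/180 ≈ 0.0055556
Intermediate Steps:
t(a, N) = -40 + N + a (t(a, N) = (N + a) - 40 = -40 + N + a)
1/(157 + t(8, 55)) = 1/(157 + (-40 + 55 + 8)) = 1/(157 + 23) = 1/180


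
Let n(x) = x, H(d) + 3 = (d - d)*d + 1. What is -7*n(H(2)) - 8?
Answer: 6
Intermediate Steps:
H(d) = -2 (H(d) = -3 + ((d - d)*d + 1) = -3 + (0*d + 1) = -3 + (0 + 1) = -3 + 1 = -2)
-7*n(H(2)) - 8 = -7*(-2) - 8 = 14 - 8 = 6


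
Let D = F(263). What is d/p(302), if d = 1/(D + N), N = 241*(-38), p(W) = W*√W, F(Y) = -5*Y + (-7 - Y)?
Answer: -√302/979804572 ≈ -1.7736e-8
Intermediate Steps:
F(Y) = -7 - 6*Y
p(W) = W^(3/2)
D = -1585 (D = -7 - 6*263 = -7 - 1578 = -1585)
N = -9158
d = -1/10743 (d = 1/(-1585 - 9158) = 1/(-10743) = -1/10743 ≈ -9.3084e-5)
d/p(302) = -√302/91204/10743 = -√302/979804572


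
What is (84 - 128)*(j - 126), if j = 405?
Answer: -12276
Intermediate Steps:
(84 - 128)*(j - 126) = (84 - 128)*(405 - 126) = -44*279 = -12276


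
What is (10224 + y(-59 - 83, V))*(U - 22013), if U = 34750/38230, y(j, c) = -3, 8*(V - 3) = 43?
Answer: -860119881504/3823 ≈ -2.2499e+8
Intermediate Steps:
V = 67/8 (V = 3 + (⅛)*43 = 3 + 43/8 = 67/8 ≈ 8.3750)
U = 3475/3823 (U = 34750*(1/38230) = 3475/3823 ≈ 0.90897)
(10224 + y(-59 - 83, V))*(U - 22013) = (10224 - 3)*(3475/3823 - 22013) = 10221*(-84152224/3823) = -860119881504/3823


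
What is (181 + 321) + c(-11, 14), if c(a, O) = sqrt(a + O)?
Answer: 502 + sqrt(3) ≈ 503.73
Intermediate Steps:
c(a, O) = sqrt(O + a)
(181 + 321) + c(-11, 14) = (181 + 321) + sqrt(14 - 11) = 502 + sqrt(3)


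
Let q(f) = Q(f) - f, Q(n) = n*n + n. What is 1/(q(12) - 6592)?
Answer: -1/6448 ≈ -0.00015509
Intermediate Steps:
Q(n) = n + n² (Q(n) = n² + n = n + n²)
q(f) = -f + f*(1 + f) (q(f) = f*(1 + f) - f = -f + f*(1 + f))
1/(q(12) - 6592) = 1/(12² - 6592) = 1/(144 - 6592) = 1/(-6448) = -1/6448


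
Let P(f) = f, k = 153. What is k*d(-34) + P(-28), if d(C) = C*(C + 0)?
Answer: 176840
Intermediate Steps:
d(C) = C² (d(C) = C*C = C²)
k*d(-34) + P(-28) = 153*(-34)² - 28 = 153*1156 - 28 = 176868 - 28 = 176840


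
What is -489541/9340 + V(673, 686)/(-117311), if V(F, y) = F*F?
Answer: -61658901111/1095684740 ≈ -56.274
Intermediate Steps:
V(F, y) = F²
-489541/9340 + V(673, 686)/(-117311) = -489541/9340 + 673²/(-117311) = -489541*1/9340 + 452929*(-1/117311) = -489541/9340 - 452929/117311 = -61658901111/1095684740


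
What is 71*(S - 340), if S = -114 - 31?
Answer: -34435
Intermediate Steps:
S = -145
71*(S - 340) = 71*(-145 - 340) = 71*(-485) = -34435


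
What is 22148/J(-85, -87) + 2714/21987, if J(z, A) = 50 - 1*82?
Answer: -121720307/175896 ≈ -692.00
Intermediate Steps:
J(z, A) = -32 (J(z, A) = 50 - 82 = -32)
22148/J(-85, -87) + 2714/21987 = 22148/(-32) + 2714/21987 = 22148*(-1/32) + 2714*(1/21987) = -5537/8 + 2714/21987 = -121720307/175896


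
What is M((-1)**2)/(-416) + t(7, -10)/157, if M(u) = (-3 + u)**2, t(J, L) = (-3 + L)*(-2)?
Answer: 2547/16328 ≈ 0.15599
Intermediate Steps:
t(J, L) = 6 - 2*L
M((-1)**2)/(-416) + t(7, -10)/157 = (-3 + (-1)**2)**2/(-416) + (6 - 2*(-10))/157 = (-3 + 1)**2*(-1/416) + (6 + 20)*(1/157) = (-2)**2*(-1/416) + 26*(1/157) = 4*(-1/416) + 26/157 = -1/104 + 26/157 = 2547/16328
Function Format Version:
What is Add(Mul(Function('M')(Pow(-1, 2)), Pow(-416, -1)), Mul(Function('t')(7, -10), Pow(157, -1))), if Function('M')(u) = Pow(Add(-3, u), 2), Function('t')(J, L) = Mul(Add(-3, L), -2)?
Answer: Rational(2547, 16328) ≈ 0.15599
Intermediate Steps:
Function('t')(J, L) = Add(6, Mul(-2, L))
Add(Mul(Function('M')(Pow(-1, 2)), Pow(-416, -1)), Mul(Function('t')(7, -10), Pow(157, -1))) = Add(Mul(Pow(Add(-3, Pow(-1, 2)), 2), Pow(-416, -1)), Mul(Add(6, Mul(-2, -10)), Pow(157, -1))) = Add(Mul(Pow(Add(-3, 1), 2), Rational(-1, 416)), Mul(Add(6, 20), Rational(1, 157))) = Add(Mul(Pow(-2, 2), Rational(-1, 416)), Mul(26, Rational(1, 157))) = Add(Mul(4, Rational(-1, 416)), Rational(26, 157)) = Add(Rational(-1, 104), Rational(26, 157)) = Rational(2547, 16328)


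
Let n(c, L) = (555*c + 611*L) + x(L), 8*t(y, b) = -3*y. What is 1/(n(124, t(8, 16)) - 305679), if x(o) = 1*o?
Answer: -1/238695 ≈ -4.1894e-6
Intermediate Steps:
x(o) = o
t(y, b) = -3*y/8 (t(y, b) = (-3*y)/8 = -3*y/8)
n(c, L) = 555*c + 612*L (n(c, L) = (555*c + 611*L) + L = 555*c + 612*L)
1/(n(124, t(8, 16)) - 305679) = 1/((555*124 + 612*(-3/8*8)) - 305679) = 1/((68820 + 612*(-3)) - 305679) = 1/((68820 - 1836) - 305679) = 1/(66984 - 305679) = 1/(-238695) = -1/238695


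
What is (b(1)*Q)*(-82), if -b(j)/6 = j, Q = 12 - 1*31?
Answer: -9348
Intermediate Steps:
Q = -19 (Q = 12 - 31 = -19)
b(j) = -6*j
(b(1)*Q)*(-82) = (-6*1*(-19))*(-82) = -6*(-19)*(-82) = 114*(-82) = -9348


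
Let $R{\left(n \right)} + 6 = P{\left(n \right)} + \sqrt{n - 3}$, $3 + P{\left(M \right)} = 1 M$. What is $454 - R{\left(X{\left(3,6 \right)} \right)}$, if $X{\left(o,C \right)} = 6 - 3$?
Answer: $460$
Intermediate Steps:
$P{\left(M \right)} = -3 + M$ ($P{\left(M \right)} = -3 + 1 M = -3 + M$)
$X{\left(o,C \right)} = 3$
$R{\left(n \right)} = -9 + n + \sqrt{-3 + n}$ ($R{\left(n \right)} = -6 + \left(\left(-3 + n\right) + \sqrt{n - 3}\right) = -6 + \left(\left(-3 + n\right) + \sqrt{-3 + n}\right) = -6 + \left(-3 + n + \sqrt{-3 + n}\right) = -9 + n + \sqrt{-3 + n}$)
$454 - R{\left(X{\left(3,6 \right)} \right)} = 454 - \left(-9 + 3 + \sqrt{-3 + 3}\right) = 454 - \left(-9 + 3 + \sqrt{0}\right) = 454 - \left(-9 + 3 + 0\right) = 454 - -6 = 454 + 6 = 460$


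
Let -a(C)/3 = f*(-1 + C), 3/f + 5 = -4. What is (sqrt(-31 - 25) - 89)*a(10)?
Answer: -801 + 18*I*sqrt(14) ≈ -801.0 + 67.35*I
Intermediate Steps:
f = -1/3 (f = 3/(-5 - 4) = 3/(-9) = 3*(-1/9) = -1/3 ≈ -0.33333)
a(C) = -1 + C (a(C) = -(-1)*(-1 + C) = -3*(1/3 - C/3) = -1 + C)
(sqrt(-31 - 25) - 89)*a(10) = (sqrt(-31 - 25) - 89)*(-1 + 10) = (sqrt(-56) - 89)*9 = (2*I*sqrt(14) - 89)*9 = (-89 + 2*I*sqrt(14))*9 = -801 + 18*I*sqrt(14)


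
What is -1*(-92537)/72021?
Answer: 92537/72021 ≈ 1.2849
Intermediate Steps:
-1*(-92537)/72021 = 92537*(1/72021) = 92537/72021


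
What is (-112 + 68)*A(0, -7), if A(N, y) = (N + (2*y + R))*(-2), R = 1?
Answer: -1144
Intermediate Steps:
A(N, y) = -2 - 4*y - 2*N (A(N, y) = (N + (2*y + 1))*(-2) = (N + (1 + 2*y))*(-2) = (1 + N + 2*y)*(-2) = -2 - 4*y - 2*N)
(-112 + 68)*A(0, -7) = (-112 + 68)*(-2 - 4*(-7) - 2*0) = -44*(-2 + 28 + 0) = -44*26 = -1144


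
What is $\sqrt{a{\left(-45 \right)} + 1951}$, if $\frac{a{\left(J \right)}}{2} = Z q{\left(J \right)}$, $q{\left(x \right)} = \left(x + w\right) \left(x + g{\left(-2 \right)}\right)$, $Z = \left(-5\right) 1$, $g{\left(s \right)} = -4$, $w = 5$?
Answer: $3 i \sqrt{1961} \approx 132.85 i$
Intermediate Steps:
$Z = -5$
$q{\left(x \right)} = \left(-4 + x\right) \left(5 + x\right)$ ($q{\left(x \right)} = \left(x + 5\right) \left(x - 4\right) = \left(5 + x\right) \left(-4 + x\right) = \left(-4 + x\right) \left(5 + x\right)$)
$a{\left(J \right)} = 200 - 10 J - 10 J^{2}$ ($a{\left(J \right)} = 2 \left(- 5 \left(-20 + J + J^{2}\right)\right) = 2 \left(100 - 5 J - 5 J^{2}\right) = 200 - 10 J - 10 J^{2}$)
$\sqrt{a{\left(-45 \right)} + 1951} = \sqrt{\left(200 - -450 - 10 \left(-45\right)^{2}\right) + 1951} = \sqrt{\left(200 + 450 - 20250\right) + 1951} = \sqrt{-19600 + 1951} = \sqrt{-17649} = 3 i \sqrt{1961}$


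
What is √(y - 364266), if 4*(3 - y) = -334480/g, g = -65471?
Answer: I*√1561401281643203/65471 ≈ 603.54*I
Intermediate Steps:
y = 112793/65471 (y = 3 - (-83620)/(-65471) = 3 - (-83620)*(-1)/65471 = 3 - ¼*334480/65471 = 3 - 83620/65471 = 112793/65471 ≈ 1.7228)
√(y - 364266) = √(112793/65471 - 364266) = √(-23848746493/65471) = I*√1561401281643203/65471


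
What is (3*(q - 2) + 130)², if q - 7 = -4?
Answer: 17689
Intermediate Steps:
q = 3 (q = 7 - 4 = 3)
(3*(q - 2) + 130)² = (3*(3 - 2) + 130)² = (3*1 + 130)² = (3 + 130)² = 133² = 17689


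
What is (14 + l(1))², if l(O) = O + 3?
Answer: 324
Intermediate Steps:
l(O) = 3 + O
(14 + l(1))² = (14 + (3 + 1))² = (14 + 4)² = 18² = 324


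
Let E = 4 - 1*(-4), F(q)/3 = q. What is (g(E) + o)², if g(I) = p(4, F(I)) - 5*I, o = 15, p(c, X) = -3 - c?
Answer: 1024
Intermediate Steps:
F(q) = 3*q
E = 8 (E = 4 + 4 = 8)
g(I) = -7 - 5*I (g(I) = (-3 - 1*4) - 5*I = (-3 - 4) - 5*I = -7 - 5*I)
(g(E) + o)² = ((-7 - 5*8) + 15)² = ((-7 - 40) + 15)² = (-47 + 15)² = (-32)² = 1024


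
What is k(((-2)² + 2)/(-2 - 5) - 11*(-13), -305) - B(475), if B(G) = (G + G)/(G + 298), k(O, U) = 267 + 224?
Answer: 378593/773 ≈ 489.77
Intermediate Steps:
k(O, U) = 491
B(G) = 2*G/(298 + G) (B(G) = (2*G)/(298 + G) = 2*G/(298 + G))
k(((-2)² + 2)/(-2 - 5) - 11*(-13), -305) - B(475) = 491 - 2*475/(298 + 475) = 491 - 2*475/773 = 491 - 1*950/773 = 491 - 950/773 = 378593/773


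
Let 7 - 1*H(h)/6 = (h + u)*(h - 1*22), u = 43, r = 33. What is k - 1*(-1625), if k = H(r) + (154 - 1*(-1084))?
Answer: -2111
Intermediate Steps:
H(h) = 42 - 6*(-22 + h)*(43 + h) (H(h) = 42 - 6*(h + 43)*(h - 1*22) = 42 - 6*(43 + h)*(h - 22) = 42 - 6*(43 + h)*(-22 + h) = 42 - 6*(-22 + h)*(43 + h))
k = -3736 (k = (5718 - 126*33 - 6*33²) + (154 - 1*(-1084)) = (5718 - 4158 - 6*1089) + (154 + 1084) = (5718 - 4158 - 6534) + 1238 = -4974 + 1238 = -3736)
k - 1*(-1625) = -3736 - 1*(-1625) = -3736 + 1625 = -2111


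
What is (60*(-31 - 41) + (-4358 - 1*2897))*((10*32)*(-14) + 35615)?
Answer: -360387625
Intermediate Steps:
(60*(-31 - 41) + (-4358 - 1*2897))*((10*32)*(-14) + 35615) = (60*(-72) + (-4358 - 2897))*(320*(-14) + 35615) = (-4320 - 7255)*(-4480 + 35615) = -11575*31135 = -360387625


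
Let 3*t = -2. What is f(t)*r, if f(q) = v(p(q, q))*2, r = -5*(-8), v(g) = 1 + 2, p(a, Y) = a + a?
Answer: 240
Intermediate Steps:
p(a, Y) = 2*a
v(g) = 3
r = 40
t = -2/3 (t = (1/3)*(-2) = -2/3 ≈ -0.66667)
f(q) = 6 (f(q) = 3*2 = 6)
f(t)*r = 6*40 = 240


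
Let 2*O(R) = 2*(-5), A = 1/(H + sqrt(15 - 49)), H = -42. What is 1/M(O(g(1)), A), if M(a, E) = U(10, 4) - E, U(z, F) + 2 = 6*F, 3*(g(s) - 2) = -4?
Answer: 39598/872081 - I*sqrt(34)/872081 ≈ 0.045406 - 6.6862e-6*I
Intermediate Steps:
g(s) = 2/3 (g(s) = 2 + (1/3)*(-4) = 2 - 4/3 = 2/3)
U(z, F) = -2 + 6*F
A = 1/(-42 + I*sqrt(34)) (A = 1/(-42 + sqrt(15 - 49)) = 1/(-42 + sqrt(-34)) = 1/(-42 + I*sqrt(34)) ≈ -0.023359 - 0.003243*I)
O(R) = -5 (O(R) = (2*(-5))/2 = (1/2)*(-10) = -5)
M(a, E) = 22 - E (M(a, E) = (-2 + 6*4) - E = (-2 + 24) - E = 22 - E)
1/M(O(g(1)), A) = 1/(22 - (-21/899 - I*sqrt(34)/1798)) = 1/(22 + (21/899 + I*sqrt(34)/1798)) = 1/(19799/899 + I*sqrt(34)/1798)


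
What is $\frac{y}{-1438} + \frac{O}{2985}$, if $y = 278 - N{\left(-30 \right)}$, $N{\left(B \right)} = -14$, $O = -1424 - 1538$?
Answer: $- \frac{2565488}{2146215} \approx -1.1954$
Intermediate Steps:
$O = -2962$
$y = 292$ ($y = 278 - -14 = 278 + 14 = 292$)
$\frac{y}{-1438} + \frac{O}{2985} = \frac{292}{-1438} - \frac{2962}{2985} = 292 \left(- \frac{1}{1438}\right) - \frac{2962}{2985} = - \frac{146}{719} - \frac{2962}{2985} = - \frac{2565488}{2146215}$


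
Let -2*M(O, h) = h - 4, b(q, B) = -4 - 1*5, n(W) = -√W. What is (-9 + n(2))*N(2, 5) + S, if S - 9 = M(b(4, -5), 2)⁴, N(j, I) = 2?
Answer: -8 - 2*√2 ≈ -10.828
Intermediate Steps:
b(q, B) = -9 (b(q, B) = -4 - 5 = -9)
M(O, h) = 2 - h/2 (M(O, h) = -(h - 4)/2 = -(-4 + h)/2 = 2 - h/2)
S = 10 (S = 9 + (2 - ½*2)⁴ = 9 + (2 - 1)⁴ = 9 + 1⁴ = 9 + 1 = 10)
(-9 + n(2))*N(2, 5) + S = (-9 - √2)*2 + 10 = (-18 - 2*√2) + 10 = -8 - 2*√2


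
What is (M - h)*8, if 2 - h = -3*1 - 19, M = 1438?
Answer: 11312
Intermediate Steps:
h = 24 (h = 2 - (-3*1 - 19) = 2 - (-3 - 19) = 2 - 1*(-22) = 2 + 22 = 24)
(M - h)*8 = (1438 - 1*24)*8 = (1438 - 24)*8 = 1414*8 = 11312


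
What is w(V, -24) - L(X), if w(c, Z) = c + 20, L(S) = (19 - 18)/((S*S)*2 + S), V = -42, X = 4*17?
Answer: -204953/9316 ≈ -22.000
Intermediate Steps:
X = 68
L(S) = 1/(S + 2*S²) (L(S) = 1/(S²*2 + S) = 1/(2*S² + S) = 1/(S + 2*S²))
w(c, Z) = 20 + c
w(V, -24) - L(X) = (20 - 42) - 1/(68*(1 + 2*68)) = -22 - 1/(68*(1 + 136)) = -22 - 1/(68*137) = -22 - 1*1/9316 = -22 - 1/9316 = -204953/9316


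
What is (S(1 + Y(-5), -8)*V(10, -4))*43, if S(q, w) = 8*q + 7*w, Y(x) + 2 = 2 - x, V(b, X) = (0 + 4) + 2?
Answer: -2064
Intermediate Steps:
V(b, X) = 6 (V(b, X) = 4 + 2 = 6)
Y(x) = -x (Y(x) = -2 + (2 - x) = -x)
S(q, w) = 7*w + 8*q
(S(1 + Y(-5), -8)*V(10, -4))*43 = ((7*(-8) + 8*(1 - 1*(-5)))*6)*43 = ((-56 + 8*(1 + 5))*6)*43 = ((-56 + 8*6)*6)*43 = ((-56 + 48)*6)*43 = -8*6*43 = -48*43 = -2064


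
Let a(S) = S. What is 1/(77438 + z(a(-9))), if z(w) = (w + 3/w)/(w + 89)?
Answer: 60/4646273 ≈ 1.2914e-5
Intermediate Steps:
z(w) = (w + 3/w)/(89 + w)
1/(77438 + z(a(-9))) = 1/(77438 + (3 + (-9)²)/((-9)*(89 - 9))) = 1/(77438 - ⅑*(3 + 81)/80) = 1/(77438 - ⅑*1/80*84) = 1/(77438 - 7/60) = 1/(4646273/60) = 60/4646273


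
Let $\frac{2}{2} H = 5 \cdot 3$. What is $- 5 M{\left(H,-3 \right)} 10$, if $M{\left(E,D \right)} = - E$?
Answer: $750$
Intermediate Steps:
$H = 15$ ($H = 5 \cdot 3 = 15$)
$- 5 M{\left(H,-3 \right)} 10 = - 5 \left(\left(-1\right) 15\right) 10 = \left(-5\right) \left(-15\right) 10 = 75 \cdot 10 = 750$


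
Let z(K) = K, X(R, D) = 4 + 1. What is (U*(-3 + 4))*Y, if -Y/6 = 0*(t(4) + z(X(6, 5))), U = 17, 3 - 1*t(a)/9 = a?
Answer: 0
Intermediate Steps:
X(R, D) = 5
t(a) = 27 - 9*a
Y = 0 (Y = -0*((27 - 9*4) + 5) = -0*((27 - 36) + 5) = -0*(-9 + 5) = -0*(-4) = -6*0 = 0)
(U*(-3 + 4))*Y = (17*(-3 + 4))*0 = (17*1)*0 = 17*0 = 0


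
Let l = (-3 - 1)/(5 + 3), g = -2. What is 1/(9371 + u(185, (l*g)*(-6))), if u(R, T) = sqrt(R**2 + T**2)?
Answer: 9371/87781380 - sqrt(34261)/87781380 ≈ 0.00010465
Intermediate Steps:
l = -1/2 (l = -4/8 = -4*1/8 = -1/2 ≈ -0.50000)
1/(9371 + u(185, (l*g)*(-6))) = 1/(9371 + sqrt(185**2 + (-1/2*(-2)*(-6))**2)) = 1/(9371 + sqrt(34225 + (1*(-6))**2)) = 1/(9371 + sqrt(34225 + (-6)**2)) = 1/(9371 + sqrt(34225 + 36)) = 1/(9371 + sqrt(34261))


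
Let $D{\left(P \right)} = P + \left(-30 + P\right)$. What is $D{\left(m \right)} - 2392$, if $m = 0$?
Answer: $-2422$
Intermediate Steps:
$D{\left(P \right)} = -30 + 2 P$
$D{\left(m \right)} - 2392 = \left(-30 + 2 \cdot 0\right) - 2392 = \left(-30 + 0\right) - 2392 = -30 - 2392 = -2422$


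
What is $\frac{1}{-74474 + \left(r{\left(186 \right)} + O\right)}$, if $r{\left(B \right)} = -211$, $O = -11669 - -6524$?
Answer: $- \frac{1}{79830} \approx -1.2527 \cdot 10^{-5}$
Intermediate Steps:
$O = -5145$ ($O = -11669 + 6524 = -5145$)
$\frac{1}{-74474 + \left(r{\left(186 \right)} + O\right)} = \frac{1}{-74474 - 5356} = \frac{1}{-79830} = - \frac{1}{79830}$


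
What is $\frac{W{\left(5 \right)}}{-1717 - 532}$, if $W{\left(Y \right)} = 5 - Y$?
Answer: $0$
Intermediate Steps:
$\frac{W{\left(5 \right)}}{-1717 - 532} = \frac{5 - 5}{-1717 - 532} = \frac{5 - 5}{-2249} = 0 \left(- \frac{1}{2249}\right) = 0$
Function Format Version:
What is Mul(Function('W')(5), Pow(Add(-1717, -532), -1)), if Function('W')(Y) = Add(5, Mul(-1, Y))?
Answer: 0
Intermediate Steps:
Mul(Function('W')(5), Pow(Add(-1717, -532), -1)) = Mul(Add(5, Mul(-1, 5)), Pow(Add(-1717, -532), -1)) = Mul(Add(5, -5), Pow(-2249, -1)) = Mul(0, Rational(-1, 2249)) = 0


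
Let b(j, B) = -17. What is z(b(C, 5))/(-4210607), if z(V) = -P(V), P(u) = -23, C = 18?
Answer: -23/4210607 ≈ -5.4624e-6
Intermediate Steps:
z(V) = 23 (z(V) = -1*(-23) = 23)
z(b(C, 5))/(-4210607) = 23/(-4210607) = 23*(-1/4210607) = -23/4210607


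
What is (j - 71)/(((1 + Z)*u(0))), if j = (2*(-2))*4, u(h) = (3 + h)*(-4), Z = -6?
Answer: -29/20 ≈ -1.4500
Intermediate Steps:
u(h) = -12 - 4*h
j = -16 (j = -4*4 = -16)
(j - 71)/(((1 + Z)*u(0))) = (-16 - 71)/(((1 - 6)*(-12 - 4*0))) = -87*(-1/(5*(-12 + 0))) = -87/((-5*(-12))) = -87/60 = -87*1/60 = -29/20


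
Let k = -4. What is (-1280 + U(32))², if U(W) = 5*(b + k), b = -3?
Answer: 1729225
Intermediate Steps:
U(W) = -35 (U(W) = 5*(-3 - 4) = 5*(-7) = -35)
(-1280 + U(32))² = (-1280 - 35)² = (-1315)² = 1729225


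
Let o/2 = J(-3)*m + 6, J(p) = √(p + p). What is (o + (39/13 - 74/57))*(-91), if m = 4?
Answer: -71071/57 - 728*I*√6 ≈ -1246.9 - 1783.2*I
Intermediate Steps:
J(p) = √2*√p (J(p) = √(2*p) = √2*√p)
o = 12 + 8*I*√6 (o = 2*((√2*√(-3))*4 + 6) = 2*((√2*(I*√3))*4 + 6) = 2*((I*√6)*4 + 6) = 2*(4*I*√6 + 6) = 2*(6 + 4*I*√6) = 12 + 8*I*√6 ≈ 12.0 + 19.596*I)
(o + (39/13 - 74/57))*(-91) = ((12 + 8*I*√6) + (39/13 - 74/57))*(-91) = ((12 + 8*I*√6) + (39*(1/13) - 74*1/57))*(-91) = ((12 + 8*I*√6) + (3 - 74/57))*(-91) = ((12 + 8*I*√6) + 97/57)*(-91) = (781/57 + 8*I*√6)*(-91) = -71071/57 - 728*I*√6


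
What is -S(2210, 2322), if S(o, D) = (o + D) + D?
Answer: -6854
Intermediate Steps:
S(o, D) = o + 2*D (S(o, D) = (D + o) + D = o + 2*D)
-S(2210, 2322) = -(2210 + 2*2322) = -(2210 + 4644) = -1*6854 = -6854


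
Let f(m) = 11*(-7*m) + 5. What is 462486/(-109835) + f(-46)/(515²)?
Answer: -24454652921/5826197575 ≈ -4.1974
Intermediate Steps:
f(m) = 5 - 77*m (f(m) = -77*m + 5 = 5 - 77*m)
462486/(-109835) + f(-46)/(515²) = 462486/(-109835) + (5 - 77*(-46))/(515²) = 462486*(-1/109835) + (5 + 3542)/265225 = -462486/109835 + 3547*(1/265225) = -462486/109835 + 3547/265225 = -24454652921/5826197575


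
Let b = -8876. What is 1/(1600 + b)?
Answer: -1/7276 ≈ -0.00013744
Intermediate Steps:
1/(1600 + b) = 1/(1600 - 8876) = 1/(-7276) = -1/7276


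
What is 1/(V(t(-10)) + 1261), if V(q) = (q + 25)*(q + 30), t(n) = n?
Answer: 1/1561 ≈ 0.00064061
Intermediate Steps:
V(q) = (25 + q)*(30 + q)
1/(V(t(-10)) + 1261) = 1/((750 + (-10)² + 55*(-10)) + 1261) = 1/((750 + 100 - 550) + 1261) = 1/(300 + 1261) = 1/1561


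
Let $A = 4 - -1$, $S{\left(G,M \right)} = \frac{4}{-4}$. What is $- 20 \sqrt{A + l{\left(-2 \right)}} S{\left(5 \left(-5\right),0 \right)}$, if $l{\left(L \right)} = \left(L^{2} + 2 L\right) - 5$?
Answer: $0$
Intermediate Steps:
$l{\left(L \right)} = -5 + L^{2} + 2 L$
$S{\left(G,M \right)} = -1$ ($S{\left(G,M \right)} = 4 \left(- \frac{1}{4}\right) = -1$)
$A = 5$ ($A = 4 + 1 = 5$)
$- 20 \sqrt{A + l{\left(-2 \right)}} S{\left(5 \left(-5\right),0 \right)} = - 20 \sqrt{5 + \left(-5 + \left(-2\right)^{2} + 2 \left(-2\right)\right)} \left(-1\right) = - 20 \sqrt{5 - 5} \left(-1\right) = - 20 \sqrt{0} \left(-1\right) = \left(-20\right) 0 \left(-1\right) = 0 \left(-1\right) = 0$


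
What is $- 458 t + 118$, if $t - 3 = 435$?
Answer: $-200486$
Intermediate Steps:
$t = 438$ ($t = 3 + 435 = 438$)
$- 458 t + 118 = \left(-458\right) 438 + 118 = -200604 + 118 = -200486$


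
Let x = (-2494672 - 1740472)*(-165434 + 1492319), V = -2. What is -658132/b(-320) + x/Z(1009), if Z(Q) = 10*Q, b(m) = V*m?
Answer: -89912950756837/161440 ≈ -5.5694e+8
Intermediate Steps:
b(m) = -2*m
x = -5619549046440 (x = -4235144*1326885 = -5619549046440)
-658132/b(-320) + x/Z(1009) = -658132/((-2*(-320))) - 5619549046440/(10*1009) = -658132/640 - 5619549046440/10090 = -658132*1/640 - 5619549046440*1/10090 = -164533/160 - 561954904644/1009 = -89912950756837/161440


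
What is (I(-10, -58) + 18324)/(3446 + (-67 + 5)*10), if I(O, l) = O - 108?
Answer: 9103/1413 ≈ 6.4423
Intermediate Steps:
I(O, l) = -108 + O
(I(-10, -58) + 18324)/(3446 + (-67 + 5)*10) = ((-108 - 10) + 18324)/(3446 + (-67 + 5)*10) = (-118 + 18324)/(3446 - 62*10) = 18206/(3446 - 620) = 18206/2826 = 18206*(1/2826) = 9103/1413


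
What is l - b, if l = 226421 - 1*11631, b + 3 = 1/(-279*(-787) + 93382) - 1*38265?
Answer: 79195766389/312955 ≈ 2.5306e+5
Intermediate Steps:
b = -11976161939/312955 (b = -3 + (1/(-279*(-787) + 93382) - 1*38265) = -3 + (1/(219573 + 93382) - 38265) = -3 + (1/312955 - 38265) = -3 - 11975223074/312955 = -11976161939/312955 ≈ -38268.)
l = 214790 (l = 226421 - 11631 = 214790)
l - b = 214790 - 1*(-11976161939/312955) = 214790 + 11976161939/312955 = 79195766389/312955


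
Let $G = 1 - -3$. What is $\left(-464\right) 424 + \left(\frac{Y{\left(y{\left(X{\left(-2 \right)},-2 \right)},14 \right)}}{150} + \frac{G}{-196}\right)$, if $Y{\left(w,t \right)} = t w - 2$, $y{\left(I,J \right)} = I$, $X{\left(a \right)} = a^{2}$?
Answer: $- \frac{241001184}{1225} \approx -1.9674 \cdot 10^{5}$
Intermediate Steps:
$G = 4$ ($G = 1 + 3 = 4$)
$Y{\left(w,t \right)} = -2 + t w$
$\left(-464\right) 424 + \left(\frac{Y{\left(y{\left(X{\left(-2 \right)},-2 \right)},14 \right)}}{150} + \frac{G}{-196}\right) = \left(-464\right) 424 + \left(\frac{-2 + 14 \left(-2\right)^{2}}{150} + \frac{4}{-196}\right) = -196736 + \left(\left(-2 + 14 \cdot 4\right) \frac{1}{150} + 4 \left(- \frac{1}{196}\right)\right) = -196736 - \left(\frac{1}{49} - \left(-2 + 56\right) \frac{1}{150}\right) = -196736 + \left(54 \cdot \frac{1}{150} - \frac{1}{49}\right) = -196736 + \left(\frac{9}{25} - \frac{1}{49}\right) = -196736 + \frac{416}{1225} = - \frac{241001184}{1225}$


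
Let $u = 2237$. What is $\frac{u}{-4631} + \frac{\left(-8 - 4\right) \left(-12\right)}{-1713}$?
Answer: $- \frac{1499615}{2644301} \approx -0.56711$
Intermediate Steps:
$\frac{u}{-4631} + \frac{\left(-8 - 4\right) \left(-12\right)}{-1713} = \frac{2237}{-4631} + \frac{\left(-8 - 4\right) \left(-12\right)}{-1713} = 2237 \left(- \frac{1}{4631}\right) + \left(-12\right) \left(-12\right) \left(- \frac{1}{1713}\right) = - \frac{2237}{4631} + 144 \left(- \frac{1}{1713}\right) = - \frac{2237}{4631} - \frac{48}{571} = - \frac{1499615}{2644301}$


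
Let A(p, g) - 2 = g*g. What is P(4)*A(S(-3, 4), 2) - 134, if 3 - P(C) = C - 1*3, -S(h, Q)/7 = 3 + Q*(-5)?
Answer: -122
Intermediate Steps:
S(h, Q) = -21 + 35*Q (S(h, Q) = -7*(3 + Q*(-5)) = -7*(3 - 5*Q) = -21 + 35*Q)
A(p, g) = 2 + g**2 (A(p, g) = 2 + g*g = 2 + g**2)
P(C) = 6 - C (P(C) = 3 - (C - 1*3) = 3 - (C - 3) = 3 - (-3 + C) = 3 + (3 - C) = 6 - C)
P(4)*A(S(-3, 4), 2) - 134 = (6 - 1*4)*(2 + 2**2) - 134 = (6 - 4)*(2 + 4) - 134 = 2*6 - 134 = 12 - 134 = -122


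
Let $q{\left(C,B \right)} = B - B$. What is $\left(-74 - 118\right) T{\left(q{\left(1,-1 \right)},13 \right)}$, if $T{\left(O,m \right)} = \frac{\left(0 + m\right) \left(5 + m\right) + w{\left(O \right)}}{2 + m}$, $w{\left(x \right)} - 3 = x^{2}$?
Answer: $- \frac{15168}{5} \approx -3033.6$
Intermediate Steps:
$w{\left(x \right)} = 3 + x^{2}$
$q{\left(C,B \right)} = 0$
$T{\left(O,m \right)} = \frac{3 + O^{2} + m \left(5 + m\right)}{2 + m}$ ($T{\left(O,m \right)} = \frac{\left(0 + m\right) \left(5 + m\right) + \left(3 + O^{2}\right)}{2 + m} = \frac{m \left(5 + m\right) + \left(3 + O^{2}\right)}{2 + m} = \frac{3 + O^{2} + m \left(5 + m\right)}{2 + m}$)
$\left(-74 - 118\right) T{\left(q{\left(1,-1 \right)},13 \right)} = \left(-74 - 118\right) \frac{3 + 0^{2} + 13^{2} + 5 \cdot 13}{2 + 13} = - 192 \frac{3 + 0 + 169 + 65}{15} = - 192 \cdot \frac{1}{15} \cdot 237 = \left(-192\right) \frac{79}{5} = - \frac{15168}{5}$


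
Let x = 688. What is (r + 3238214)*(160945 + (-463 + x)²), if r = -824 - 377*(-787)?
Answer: 747707209730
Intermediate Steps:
r = 295875 (r = -824 + 296699 = 295875)
(r + 3238214)*(160945 + (-463 + x)²) = (295875 + 3238214)*(160945 + (-463 + 688)²) = 3534089*(160945 + 225²) = 3534089*(160945 + 50625) = 3534089*211570 = 747707209730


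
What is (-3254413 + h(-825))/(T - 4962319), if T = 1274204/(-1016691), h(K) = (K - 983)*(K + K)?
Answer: 275739816183/5045146340633 ≈ 0.054654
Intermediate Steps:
h(K) = 2*K*(-983 + K) (h(K) = (-983 + K)*(2*K) = 2*K*(-983 + K))
T = -1274204/1016691 (T = 1274204*(-1/1016691) = -1274204/1016691 ≈ -1.2533)
(-3254413 + h(-825))/(T - 4962319) = (-3254413 + 2*(-825)*(-983 - 825))/(-1274204/1016691 - 4962319) = (-3254413 + 2*(-825)*(-1808))/(-5045146340633/1016691) = (-3254413 + 2983200)*(-1016691/5045146340633) = -271213*(-1016691/5045146340633) = 275739816183/5045146340633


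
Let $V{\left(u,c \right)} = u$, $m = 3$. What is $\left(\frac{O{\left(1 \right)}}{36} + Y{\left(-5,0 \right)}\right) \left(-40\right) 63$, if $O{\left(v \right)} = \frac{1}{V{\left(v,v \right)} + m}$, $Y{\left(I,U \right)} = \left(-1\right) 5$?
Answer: $\frac{25165}{2} \approx 12583.0$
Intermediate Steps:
$Y{\left(I,U \right)} = -5$
$O{\left(v \right)} = \frac{1}{3 + v}$ ($O{\left(v \right)} = \frac{1}{v + 3} = \frac{1}{3 + v}$)
$\left(\frac{O{\left(1 \right)}}{36} + Y{\left(-5,0 \right)}\right) \left(-40\right) 63 = \left(\frac{1}{\left(3 + 1\right) 36} - 5\right) \left(-40\right) 63 = \left(\frac{1}{4} \cdot \frac{1}{36} - 5\right) \left(-40\right) 63 = \left(\frac{1}{144} - 5\right) \left(-40\right) 63 = \left(- \frac{719}{144}\right) \left(-40\right) 63 = \frac{3595}{18} \cdot 63 = \frac{25165}{2}$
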